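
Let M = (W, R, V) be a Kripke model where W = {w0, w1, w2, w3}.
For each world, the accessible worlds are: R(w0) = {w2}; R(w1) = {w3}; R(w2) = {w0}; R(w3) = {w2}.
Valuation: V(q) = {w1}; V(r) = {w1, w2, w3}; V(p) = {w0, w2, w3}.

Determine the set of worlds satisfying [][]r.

w1, w2

Let φ = [][]r. Evaluate φ at each world:
  w0 (successors {w2}): φ is false.
  w1 (successors {w3}): φ is true.
  w2 (successors {w0}): φ is true.
  w3 (successors {w2}): φ is false.
For instance, at w0:
  At w0: [][]r requires []r at every successor {w2}.
    []r fails at w2, so [][]r is false at w0.
      At w2: []r requires r at every successor {w0}.
        r fails at w0, so []r is false at w2.
Satisfying worlds: {w1, w2}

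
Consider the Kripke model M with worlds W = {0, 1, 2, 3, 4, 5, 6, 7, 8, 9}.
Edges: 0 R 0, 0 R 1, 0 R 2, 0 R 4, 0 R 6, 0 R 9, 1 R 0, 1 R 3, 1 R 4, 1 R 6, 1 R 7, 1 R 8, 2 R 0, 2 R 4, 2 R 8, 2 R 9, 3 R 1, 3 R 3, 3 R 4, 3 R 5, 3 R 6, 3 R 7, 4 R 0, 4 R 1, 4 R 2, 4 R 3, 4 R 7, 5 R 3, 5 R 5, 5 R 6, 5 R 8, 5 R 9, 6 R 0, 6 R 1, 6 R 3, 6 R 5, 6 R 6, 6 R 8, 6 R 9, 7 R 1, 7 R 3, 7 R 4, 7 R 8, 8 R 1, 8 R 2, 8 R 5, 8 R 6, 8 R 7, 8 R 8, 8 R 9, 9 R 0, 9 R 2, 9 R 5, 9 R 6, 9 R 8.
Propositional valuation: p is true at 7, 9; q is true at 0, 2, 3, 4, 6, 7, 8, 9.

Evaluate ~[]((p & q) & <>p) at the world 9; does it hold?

Recall that []ψ holds at a world iff ψ holds at every accessible world, and <>ψ holds iff ψ holds at some accessible world.
At 9: []((p & q) & <>p) is false, so ~[]((p & q) & <>p) is true.
  At 9: []((p & q) & <>p) requires (p & q) & <>p at every successor {0, 2, 5, 6, 8}.
    (p & q) & <>p fails at 0, so []((p & q) & <>p) is false at 9.
      At 0: p & q is false, <>p is true, so (p & q) & <>p is false.

Yes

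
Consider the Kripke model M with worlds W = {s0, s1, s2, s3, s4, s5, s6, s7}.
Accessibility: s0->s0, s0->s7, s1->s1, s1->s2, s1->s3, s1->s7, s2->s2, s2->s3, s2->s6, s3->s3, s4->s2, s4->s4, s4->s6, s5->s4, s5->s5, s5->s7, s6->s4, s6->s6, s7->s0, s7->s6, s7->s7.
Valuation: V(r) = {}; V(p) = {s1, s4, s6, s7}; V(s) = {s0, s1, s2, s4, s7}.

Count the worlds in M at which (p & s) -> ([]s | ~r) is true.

Let φ = (p & s) -> ([]s | ~r). Evaluate φ at each world:
  s0 (successors {s0, s7}): φ is true.
  s1 (successors {s1, s2, s3, s7}): φ is true.
  s2 (successors {s2, s3, s6}): φ is true.
  s3 (successors {s3}): φ is true.
  s4 (successors {s2, s4, s6}): φ is true.
  s5 (successors {s4, s5, s7}): φ is true.
  s6 (successors {s4, s6}): φ is true.
  s7 (successors {s0, s6, s7}): φ is true.
For instance, at s2:
  At s2: p & s is false, []s | ~r is true, so (p & s) -> ([]s | ~r) is true.
    At s2: []s is false, ~r is true, so []s | ~r is true.
      At s2: []s requires s at every successor {s2, s3, s6}.
        s fails at s3, so []s is false at s2.
Satisfying worlds: {s0, s1, s2, s3, s4, s5, s6, s7}

8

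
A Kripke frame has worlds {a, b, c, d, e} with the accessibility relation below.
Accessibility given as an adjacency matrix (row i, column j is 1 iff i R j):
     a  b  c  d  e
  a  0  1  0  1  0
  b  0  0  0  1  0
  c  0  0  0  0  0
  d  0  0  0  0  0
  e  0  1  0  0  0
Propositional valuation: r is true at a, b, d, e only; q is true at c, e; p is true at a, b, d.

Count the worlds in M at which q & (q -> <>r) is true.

Let φ = q & (q -> <>r). Evaluate φ at each world:
  a (successors {b, d}): φ is false.
  b (successors {d}): φ is false.
  c (successors ∅): φ is false.
  d (successors ∅): φ is false.
  e (successors {b}): φ is true.
For instance, at e:
  At e: q is true, q -> <>r is true, so q & (q -> <>r) is true.
    At e: q is true, <>r is true, so q -> <>r is true.
      At e: <>r requires r at some successor in {b}.
        r holds at b, so <>r is true at e.
Satisfying worlds: {e}

1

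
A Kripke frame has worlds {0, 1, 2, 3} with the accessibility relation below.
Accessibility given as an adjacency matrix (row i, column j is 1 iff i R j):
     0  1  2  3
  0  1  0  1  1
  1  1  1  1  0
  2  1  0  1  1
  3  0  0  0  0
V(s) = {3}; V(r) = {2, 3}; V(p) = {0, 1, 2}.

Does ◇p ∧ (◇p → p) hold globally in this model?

Let φ = ◇p ∧ (◇p → p). Evaluate φ at each world:
  0 (successors {0, 2, 3}): φ is true.
  1 (successors {0, 1, 2}): φ is true.
  2 (successors {0, 2, 3}): φ is true.
  3 (successors ∅): φ is false.
Detail at 3 (counterexample):
  At 3: ◇p is false, ◇p → p is true, so ◇p ∧ (◇p → p) is false.
    At 3: no accessible worlds, so ◇p is false.
    At 3: ◇p is false, p is false, so ◇p → p is true.
      At 3: no accessible worlds, so ◇p is false.

No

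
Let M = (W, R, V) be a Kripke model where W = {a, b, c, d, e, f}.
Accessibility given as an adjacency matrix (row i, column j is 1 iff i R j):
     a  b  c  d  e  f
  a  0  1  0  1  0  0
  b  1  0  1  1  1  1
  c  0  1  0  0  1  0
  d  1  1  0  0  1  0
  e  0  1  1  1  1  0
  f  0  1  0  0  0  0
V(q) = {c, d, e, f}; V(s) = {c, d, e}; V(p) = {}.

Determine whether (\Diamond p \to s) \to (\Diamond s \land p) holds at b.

At b: \Diamond p \to s is true, \Diamond s \land p is false, so (\Diamond p \to s) \to (\Diamond s \land p) is false.
  At b: \Diamond p is false, s is false, so \Diamond p \to s is true.
    At b: \Diamond p requires p at some successor in {a, c, d, e, f}.
      At a: p is false.
      At c: p is false.
      At d: p is false.
      At e: p is false.
      At f: p is false.
    So \Diamond p is false at b.
  At b: \Diamond s is true, p is false, so \Diamond s \land p is false.
    At b: \Diamond s requires s at some successor in {a, c, d, e, f}.
      s holds at c, so \Diamond s is true at b.

No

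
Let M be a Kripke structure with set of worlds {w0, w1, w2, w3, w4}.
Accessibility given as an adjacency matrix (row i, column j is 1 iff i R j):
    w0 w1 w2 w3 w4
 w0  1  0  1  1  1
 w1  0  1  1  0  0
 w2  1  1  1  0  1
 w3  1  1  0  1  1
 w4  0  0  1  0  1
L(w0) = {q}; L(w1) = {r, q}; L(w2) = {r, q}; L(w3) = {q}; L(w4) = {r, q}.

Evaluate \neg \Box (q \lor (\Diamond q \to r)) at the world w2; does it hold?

At w2: \Box (q \lor (\Diamond q \to r)) is true, so \neg \Box (q \lor (\Diamond q \to r)) is false.
  At w2: \Box (q \lor (\Diamond q \to r)) requires q \lor (\Diamond q \to r) at every successor {w0, w1, w2, w4}.
    At w0: q \lor (\Diamond q \to r) is true.
    At w1: q \lor (\Diamond q \to r) is true.
    At w2: q \lor (\Diamond q \to r) is true.
    At w4: q \lor (\Diamond q \to r) is true.
  So \Box (q \lor (\Diamond q \to r)) is true at w2.

No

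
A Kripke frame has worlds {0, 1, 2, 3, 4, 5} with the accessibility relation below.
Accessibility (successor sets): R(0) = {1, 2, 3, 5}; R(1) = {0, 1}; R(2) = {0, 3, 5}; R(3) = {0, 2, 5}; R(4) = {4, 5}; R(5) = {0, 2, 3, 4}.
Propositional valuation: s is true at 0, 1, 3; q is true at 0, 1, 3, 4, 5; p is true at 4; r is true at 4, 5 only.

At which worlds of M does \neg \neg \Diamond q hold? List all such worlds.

Let φ = \neg \neg \Diamond q. Evaluate φ at each world:
  0 (successors {1, 2, 3, 5}): φ is true.
  1 (successors {0, 1}): φ is true.
  2 (successors {0, 3, 5}): φ is true.
  3 (successors {0, 2, 5}): φ is true.
  4 (successors {4, 5}): φ is true.
  5 (successors {0, 2, 3, 4}): φ is true.
For instance, at 1:
  At 1: \neg \Diamond q is false, so \neg \neg \Diamond q is true.
    At 1: \Diamond q is true, so \neg \Diamond q is false.
      At 1: \Diamond q requires q at some successor in {0, 1}.
        q holds at 0, so \Diamond q is true at 1.
Satisfying worlds: {0, 1, 2, 3, 4, 5}

0, 1, 2, 3, 4, 5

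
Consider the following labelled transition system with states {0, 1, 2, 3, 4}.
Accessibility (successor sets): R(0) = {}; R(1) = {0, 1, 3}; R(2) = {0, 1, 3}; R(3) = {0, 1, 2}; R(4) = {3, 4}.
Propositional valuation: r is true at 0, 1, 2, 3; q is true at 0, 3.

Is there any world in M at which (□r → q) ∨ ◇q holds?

Yes

Let φ = (□r → q) ∨ ◇q. Evaluate φ at each world:
  0 (successors ∅): φ is true.
  1 (successors {0, 1, 3}): φ is true.
  2 (successors {0, 1, 3}): φ is true.
  3 (successors {0, 1, 2}): φ is true.
  4 (successors {3, 4}): φ is true.
Detail at 0 (witness):
  At 0: □r → q is true, ◇q is false, so (□r → q) ∨ ◇q is true.
    At 0: □r is true, q is true, so □r → q is true.
      At 0: no accessible worlds, so □r holds vacuously.
    At 0: no accessible worlds, so ◇q is false.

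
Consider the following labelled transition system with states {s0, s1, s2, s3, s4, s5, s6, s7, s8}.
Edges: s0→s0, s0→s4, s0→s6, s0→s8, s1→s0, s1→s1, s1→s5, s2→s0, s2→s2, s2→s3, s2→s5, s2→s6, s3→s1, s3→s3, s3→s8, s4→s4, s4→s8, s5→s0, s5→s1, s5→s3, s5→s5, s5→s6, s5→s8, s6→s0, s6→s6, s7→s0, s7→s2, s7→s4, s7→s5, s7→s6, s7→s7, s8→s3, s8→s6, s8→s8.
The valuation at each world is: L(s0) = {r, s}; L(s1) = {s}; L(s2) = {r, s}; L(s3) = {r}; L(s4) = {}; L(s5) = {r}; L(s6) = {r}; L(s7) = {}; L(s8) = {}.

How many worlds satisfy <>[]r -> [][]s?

3

Let φ = <>[]r -> [][]s. Evaluate φ at each world:
  s0 (successors {s0, s4, s6, s8}): φ is false.
  s1 (successors {s0, s1, s5}): φ is true.
  s2 (successors {s0, s2, s3, s5, s6}): φ is false.
  s3 (successors {s1, s3, s8}): φ is true.
  s4 (successors {s4, s8}): φ is true.
  s5 (successors {s0, s1, s3, s5, s6, s8}): φ is false.
  s6 (successors {s0, s6}): φ is false.
  s7 (successors {s0, s2, s4, s5, s6, s7}): φ is false.
  s8 (successors {s3, s6, s8}): φ is false.
For instance, at s3:
  At s3: <>[]r is false, [][]s is false, so <>[]r -> [][]s is true.
    At s3: <>[]r requires []r at some successor in {s1, s3, s8}.
      At s1: []r is false.
      At s3: []r is false.
      At s8: []r is false.
    So <>[]r is false at s3.
    At s3: [][]s requires []s at every successor {s1, s3, s8}.
      []s fails at s1, so [][]s is false at s3.
Satisfying worlds: {s1, s3, s4}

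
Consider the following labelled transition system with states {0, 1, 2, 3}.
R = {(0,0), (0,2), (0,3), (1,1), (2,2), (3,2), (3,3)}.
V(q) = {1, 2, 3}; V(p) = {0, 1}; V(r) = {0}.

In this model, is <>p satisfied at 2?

Recall that <>ψ holds at a world iff ψ holds at some accessible world.
At 2: <>p requires p at some successor in {2}.
  At 2: p is false.
So <>p is false at 2.

No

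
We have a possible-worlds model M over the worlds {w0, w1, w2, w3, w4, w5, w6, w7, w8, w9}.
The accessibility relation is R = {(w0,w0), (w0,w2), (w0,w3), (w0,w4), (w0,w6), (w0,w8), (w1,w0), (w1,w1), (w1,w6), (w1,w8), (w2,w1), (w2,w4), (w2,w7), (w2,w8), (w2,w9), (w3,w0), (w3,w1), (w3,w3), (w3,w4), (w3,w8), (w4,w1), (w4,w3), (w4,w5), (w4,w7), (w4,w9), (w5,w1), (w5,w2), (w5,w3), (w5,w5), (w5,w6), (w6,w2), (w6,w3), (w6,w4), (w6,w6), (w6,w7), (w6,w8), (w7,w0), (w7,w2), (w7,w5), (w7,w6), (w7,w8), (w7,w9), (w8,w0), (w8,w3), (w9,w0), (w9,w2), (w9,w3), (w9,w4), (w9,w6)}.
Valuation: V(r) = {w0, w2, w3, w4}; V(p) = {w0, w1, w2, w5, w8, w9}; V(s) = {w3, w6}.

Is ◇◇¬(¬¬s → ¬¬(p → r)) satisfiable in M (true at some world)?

No

Let φ = ◇◇¬(¬¬s → ¬¬(p → r)). Evaluate φ at each world:
  w0 (successors {w0, w2, w3, w4, w6, w8}): φ is false.
  w1 (successors {w0, w1, w6, w8}): φ is false.
  w2 (successors {w1, w4, w7, w8, w9}): φ is false.
  w3 (successors {w0, w1, w3, w4, w8}): φ is false.
  w4 (successors {w1, w3, w5, w7, w9}): φ is false.
  w5 (successors {w1, w2, w3, w5, w6}): φ is false.
  w6 (successors {w2, w3, w4, w6, w7, w8}): φ is false.
  w7 (successors {w0, w2, w5, w6, w8, w9}): φ is false.
  w8 (successors {w0, w3}): φ is false.
  w9 (successors {w0, w2, w3, w4, w6}): φ is false.
For instance, at w3:
  At w3: ◇◇¬(¬¬s → ¬¬(p → r)) requires ◇¬(¬¬s → ¬¬(p → r)) at some successor in {w0, w1, w3, w4, w8}.
    At w0: ◇¬(¬¬s → ¬¬(p → r)) is false.
    At w1: ◇¬(¬¬s → ¬¬(p → r)) is false.
    At w3: ◇¬(¬¬s → ¬¬(p → r)) is false.
    At w4: ◇¬(¬¬s → ¬¬(p → r)) is false.
    At w8: ◇¬(¬¬s → ¬¬(p → r)) is false.
  So ◇◇¬(¬¬s → ¬¬(p → r)) is false at w3.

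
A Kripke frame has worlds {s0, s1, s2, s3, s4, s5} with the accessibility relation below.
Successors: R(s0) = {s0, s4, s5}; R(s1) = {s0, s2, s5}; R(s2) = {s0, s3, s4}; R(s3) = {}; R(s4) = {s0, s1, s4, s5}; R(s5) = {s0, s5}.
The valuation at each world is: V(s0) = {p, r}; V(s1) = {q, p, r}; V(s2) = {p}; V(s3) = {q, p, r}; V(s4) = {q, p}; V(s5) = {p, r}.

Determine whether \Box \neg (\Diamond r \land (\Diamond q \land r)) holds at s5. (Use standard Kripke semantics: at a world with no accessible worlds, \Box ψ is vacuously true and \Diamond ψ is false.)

No

At s5: \Box \neg (\Diamond r \land (\Diamond q \land r)) requires \neg (\Diamond r \land (\Diamond q \land r)) at every successor {s0, s5}.
  \neg (\Diamond r \land (\Diamond q \land r)) fails at s0, so \Box \neg (\Diamond r \land (\Diamond q \land r)) is false at s5.
    At s0: \Diamond r \land (\Diamond q \land r) is true, so \neg (\Diamond r \land (\Diamond q \land r)) is false.
      At s0: \Diamond r is true, \Diamond q \land r is true, so \Diamond r \land (\Diamond q \land r) is true.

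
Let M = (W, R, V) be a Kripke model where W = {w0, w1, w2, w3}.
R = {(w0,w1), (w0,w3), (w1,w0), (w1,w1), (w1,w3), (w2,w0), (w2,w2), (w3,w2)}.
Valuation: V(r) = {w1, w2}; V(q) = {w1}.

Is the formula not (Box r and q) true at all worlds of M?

Let φ = not (Box r and q). Evaluate φ at each world:
  w0 (successors {w1, w3}): φ is true.
  w1 (successors {w0, w1, w3}): φ is true.
  w2 (successors {w0, w2}): φ is true.
  w3 (successors {w2}): φ is true.
For instance, at w0:
  At w0: Box r and q is false, so not (Box r and q) is true.
    At w0: Box r is false, q is false, so Box r and q is false.
      At w0: Box r requires r at every successor {w1, w3}.
        r fails at w3, so Box r is false at w0.

Yes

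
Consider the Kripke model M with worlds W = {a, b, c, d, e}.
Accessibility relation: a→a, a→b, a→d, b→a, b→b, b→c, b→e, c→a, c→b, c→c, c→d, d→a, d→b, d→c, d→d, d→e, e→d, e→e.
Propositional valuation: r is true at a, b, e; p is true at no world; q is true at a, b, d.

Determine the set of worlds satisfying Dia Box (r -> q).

Recall that Box ψ holds at a world iff ψ holds at every accessible world, and Dia ψ holds iff ψ holds at some accessible world.
Let φ = Dia Box (r -> q). Evaluate φ at each world:
  a (successors {a, b, d}): φ is true.
  b (successors {a, b, c, e}): φ is true.
  c (successors {a, b, c, d}): φ is true.
  d (successors {a, b, c, d, e}): φ is true.
  e (successors {d, e}): φ is false.
For instance, at c:
  At c: Dia Box (r -> q) requires Box (r -> q) at some successor in {a, b, c, d}.
    Box (r -> q) holds at a, so Dia Box (r -> q) is true at c.
      At a: Box (r -> q) requires r -> q at every successor {a, b, d}.
        At a: r -> q is true.
        At b: r -> q is true.
        At d: r -> q is true.
      So Box (r -> q) is true at a.
Satisfying worlds: {a, b, c, d}

a, b, c, d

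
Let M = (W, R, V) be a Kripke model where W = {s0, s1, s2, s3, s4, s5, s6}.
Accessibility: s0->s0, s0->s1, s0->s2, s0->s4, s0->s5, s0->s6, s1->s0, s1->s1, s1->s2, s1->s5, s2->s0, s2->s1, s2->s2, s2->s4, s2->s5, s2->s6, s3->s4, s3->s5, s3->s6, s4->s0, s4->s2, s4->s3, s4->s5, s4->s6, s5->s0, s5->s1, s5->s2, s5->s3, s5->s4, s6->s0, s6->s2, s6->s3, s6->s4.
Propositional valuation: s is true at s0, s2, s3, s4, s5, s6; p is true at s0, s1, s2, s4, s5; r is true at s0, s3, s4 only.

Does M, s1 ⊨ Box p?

At s1: Box p requires p at every successor {s0, s1, s2, s5}.
  At s0: p is true.
  At s1: p is true.
  At s2: p is true.
  At s5: p is true.
So Box p is true at s1.

Yes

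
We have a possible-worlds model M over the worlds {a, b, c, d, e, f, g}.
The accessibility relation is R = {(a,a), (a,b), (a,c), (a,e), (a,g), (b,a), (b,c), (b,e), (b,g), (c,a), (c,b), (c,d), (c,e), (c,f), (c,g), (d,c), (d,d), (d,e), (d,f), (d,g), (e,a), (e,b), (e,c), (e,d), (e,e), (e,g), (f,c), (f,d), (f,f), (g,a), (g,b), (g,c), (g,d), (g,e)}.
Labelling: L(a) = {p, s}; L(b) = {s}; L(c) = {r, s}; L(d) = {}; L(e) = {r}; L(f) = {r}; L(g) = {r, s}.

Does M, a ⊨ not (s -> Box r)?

At a: s -> Box r is false, so not (s -> Box r) is true.
  At a: s is true, Box r is false, so s -> Box r is false.
    At a: Box r requires r at every successor {a, b, c, e, g}.
      r fails at a, so Box r is false at a.

Yes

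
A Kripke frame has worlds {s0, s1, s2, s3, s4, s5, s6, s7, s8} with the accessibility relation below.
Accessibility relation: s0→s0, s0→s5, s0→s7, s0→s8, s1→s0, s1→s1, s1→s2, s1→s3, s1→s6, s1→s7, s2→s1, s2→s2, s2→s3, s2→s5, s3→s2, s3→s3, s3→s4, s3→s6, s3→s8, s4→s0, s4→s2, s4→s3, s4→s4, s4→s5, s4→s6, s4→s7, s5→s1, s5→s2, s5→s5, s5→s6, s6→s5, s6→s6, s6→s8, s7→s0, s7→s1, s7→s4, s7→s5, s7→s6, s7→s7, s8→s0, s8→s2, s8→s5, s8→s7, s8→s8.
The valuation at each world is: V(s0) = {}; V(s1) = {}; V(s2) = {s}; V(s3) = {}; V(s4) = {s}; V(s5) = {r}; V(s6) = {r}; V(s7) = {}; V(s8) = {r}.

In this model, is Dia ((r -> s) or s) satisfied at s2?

Recall that Dia ψ holds at a world iff ψ holds at some accessible world.
At s2: Dia ((r -> s) or s) requires (r -> s) or s at some successor in {s1, s2, s3, s5}.
  (r -> s) or s holds at s1, so Dia ((r -> s) or s) is true at s2.

Yes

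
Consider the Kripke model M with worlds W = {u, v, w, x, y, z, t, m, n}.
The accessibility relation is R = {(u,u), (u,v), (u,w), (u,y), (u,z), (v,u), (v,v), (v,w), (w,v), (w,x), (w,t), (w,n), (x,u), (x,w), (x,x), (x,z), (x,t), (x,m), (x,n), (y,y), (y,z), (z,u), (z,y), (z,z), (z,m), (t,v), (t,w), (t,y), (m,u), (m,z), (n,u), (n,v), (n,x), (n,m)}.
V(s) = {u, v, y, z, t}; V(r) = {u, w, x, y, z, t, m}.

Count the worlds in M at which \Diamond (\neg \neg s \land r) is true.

Let φ = \Diamond (\neg \neg s \land r). Evaluate φ at each world:
  u (successors {u, v, w, y, z}): φ is true.
  v (successors {u, v, w}): φ is true.
  w (successors {v, x, t, n}): φ is true.
  x (successors {u, w, x, z, t, m, n}): φ is true.
  y (successors {y, z}): φ is true.
  z (successors {u, y, z, m}): φ is true.
  t (successors {v, w, y}): φ is true.
  m (successors {u, z}): φ is true.
  n (successors {u, v, x, m}): φ is true.
For instance, at t:
  At t: \Diamond (\neg \neg s \land r) requires \neg \neg s \land r at some successor in {v, w, y}.
    \neg \neg s \land r holds at y, so \Diamond (\neg \neg s \land r) is true at t.
Satisfying worlds: {u, v, w, x, y, z, t, m, n}

9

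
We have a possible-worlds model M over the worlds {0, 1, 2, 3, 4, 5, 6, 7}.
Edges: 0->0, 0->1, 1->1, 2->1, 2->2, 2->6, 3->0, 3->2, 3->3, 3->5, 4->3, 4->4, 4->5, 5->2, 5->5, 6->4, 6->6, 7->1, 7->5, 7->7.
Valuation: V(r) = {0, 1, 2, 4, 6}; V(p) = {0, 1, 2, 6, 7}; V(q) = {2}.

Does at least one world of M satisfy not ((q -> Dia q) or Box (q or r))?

No

Recall that Box ψ holds at a world iff ψ holds at every accessible world, and Dia ψ holds iff ψ holds at some accessible world.
Let φ = not ((q -> Dia q) or Box (q or r)). Evaluate φ at each world:
  0 (successors {0, 1}): φ is false.
  1 (successors {1}): φ is false.
  2 (successors {1, 2, 6}): φ is false.
  3 (successors {0, 2, 3, 5}): φ is false.
  4 (successors {3, 4, 5}): φ is false.
  5 (successors {2, 5}): φ is false.
  6 (successors {4, 6}): φ is false.
  7 (successors {1, 5, 7}): φ is false.
For instance, at 7:
  At 7: (q -> Dia q) or Box (q or r) is true, so not ((q -> Dia q) or Box (q or r)) is false.
    At 7: q -> Dia q is true, Box (q or r) is false, so (q -> Dia q) or Box (q or r) is true.
      At 7: q is false, Dia q is false, so q -> Dia q is true.
      At 7: Box (q or r) requires q or r at every successor {1, 5, 7}.
        q or r fails at 5, so Box (q or r) is false at 7.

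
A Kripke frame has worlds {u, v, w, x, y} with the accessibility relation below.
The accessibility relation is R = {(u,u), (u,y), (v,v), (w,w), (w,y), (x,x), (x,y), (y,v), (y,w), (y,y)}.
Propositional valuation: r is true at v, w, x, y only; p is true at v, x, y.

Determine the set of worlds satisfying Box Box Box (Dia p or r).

u, v, w, x, y

Let φ = Box Box Box (Dia p or r). Evaluate φ at each world:
  u (successors {u, y}): φ is true.
  v (successors {v}): φ is true.
  w (successors {w, y}): φ is true.
  x (successors {x, y}): φ is true.
  y (successors {v, w, y}): φ is true.
For instance, at w:
  At w: Box Box Box (Dia p or r) requires Box Box (Dia p or r) at every successor {w, y}.
      At w: Box Box (Dia p or r) requires Box (Dia p or r) at every successor {w, y}.
        At w: Box (Dia p or r) is true.
        At y: Box (Dia p or r) is true.
      So Box Box (Dia p or r) is true at w.
      At y: Box Box (Dia p or r) requires Box (Dia p or r) at every successor {v, w, y}.
        At v: Box (Dia p or r) is true.
        At w: Box (Dia p or r) is true.
        At y: Box (Dia p or r) is true.
      So Box Box (Dia p or r) is true at y.
  So Box Box Box (Dia p or r) is true at w.
Satisfying worlds: {u, v, w, x, y}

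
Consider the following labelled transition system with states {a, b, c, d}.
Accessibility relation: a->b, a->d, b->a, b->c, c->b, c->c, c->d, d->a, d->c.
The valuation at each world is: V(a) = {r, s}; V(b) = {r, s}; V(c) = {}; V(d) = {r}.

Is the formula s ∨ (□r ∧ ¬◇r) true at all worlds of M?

No

Let φ = s ∨ (□r ∧ ¬◇r). Evaluate φ at each world:
  a (successors {b, d}): φ is true.
  b (successors {a, c}): φ is true.
  c (successors {b, c, d}): φ is false.
  d (successors {a, c}): φ is false.
Detail at c (counterexample):
  At c: s is false, □r ∧ ¬◇r is false, so s ∨ (□r ∧ ¬◇r) is false.
    At c: □r is false, ¬◇r is false, so □r ∧ ¬◇r is false.
      At c: □r requires r at every successor {b, c, d}.
        r fails at c, so □r is false at c.
      At c: ◇r is true, so ¬◇r is false.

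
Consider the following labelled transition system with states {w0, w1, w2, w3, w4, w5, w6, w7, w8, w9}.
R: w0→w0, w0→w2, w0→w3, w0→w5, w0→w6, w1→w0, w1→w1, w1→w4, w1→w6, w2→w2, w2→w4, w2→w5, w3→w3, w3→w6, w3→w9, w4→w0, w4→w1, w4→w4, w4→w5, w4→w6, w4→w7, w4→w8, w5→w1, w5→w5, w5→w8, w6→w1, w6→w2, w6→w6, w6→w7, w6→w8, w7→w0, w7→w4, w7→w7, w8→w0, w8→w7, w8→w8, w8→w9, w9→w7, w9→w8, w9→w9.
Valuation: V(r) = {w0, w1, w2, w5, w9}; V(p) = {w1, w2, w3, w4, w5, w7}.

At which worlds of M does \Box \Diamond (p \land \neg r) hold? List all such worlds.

w1, w3, w6, w7, w8, w9

Let φ = \Box \Diamond (p \land \neg r). Evaluate φ at each world:
  w0 (successors {w0, w2, w3, w5, w6}): φ is false.
  w1 (successors {w0, w1, w4, w6}): φ is true.
  w2 (successors {w2, w4, w5}): φ is false.
  w3 (successors {w3, w6, w9}): φ is true.
  w4 (successors {w0, w1, w4, w5, w6, w7, w8}): φ is false.
  w5 (successors {w1, w5, w8}): φ is false.
  w6 (successors {w1, w2, w6, w7, w8}): φ is true.
  w7 (successors {w0, w4, w7}): φ is true.
  w8 (successors {w0, w7, w8, w9}): φ is true.
  w9 (successors {w7, w8, w9}): φ is true.
For instance, at w8:
  At w8: \Box \Diamond (p \land \neg r) requires \Diamond (p \land \neg r) at every successor {w0, w7, w8, w9}.
    At w0: \Diamond (p \land \neg r) is true.
    At w7: \Diamond (p \land \neg r) is true.
    At w8: \Diamond (p \land \neg r) is true.
    At w9: \Diamond (p \land \neg r) is true.
  So \Box \Diamond (p \land \neg r) is true at w8.
Satisfying worlds: {w1, w3, w6, w7, w8, w9}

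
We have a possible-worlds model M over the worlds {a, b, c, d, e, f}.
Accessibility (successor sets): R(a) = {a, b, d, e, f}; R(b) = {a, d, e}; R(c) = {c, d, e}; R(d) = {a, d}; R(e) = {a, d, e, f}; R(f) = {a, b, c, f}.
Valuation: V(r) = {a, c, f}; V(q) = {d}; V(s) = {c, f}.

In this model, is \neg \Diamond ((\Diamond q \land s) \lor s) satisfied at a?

At a: \Diamond ((\Diamond q \land s) \lor s) is true, so \neg \Diamond ((\Diamond q \land s) \lor s) is false.
  At a: \Diamond ((\Diamond q \land s) \lor s) requires (\Diamond q \land s) \lor s at some successor in {a, b, d, e, f}.
    (\Diamond q \land s) \lor s holds at f, so \Diamond ((\Diamond q \land s) \lor s) is true at a.
      At f: \Diamond q \land s is false, s is true, so (\Diamond q \land s) \lor s is true.

No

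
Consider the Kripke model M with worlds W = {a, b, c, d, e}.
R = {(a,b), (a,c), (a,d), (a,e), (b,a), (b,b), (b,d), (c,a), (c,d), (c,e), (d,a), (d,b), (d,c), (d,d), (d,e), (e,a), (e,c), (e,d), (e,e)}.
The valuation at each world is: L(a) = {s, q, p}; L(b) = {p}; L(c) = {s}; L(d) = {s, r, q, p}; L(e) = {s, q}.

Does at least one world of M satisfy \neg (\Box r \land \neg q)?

Let φ = \neg (\Box r \land \neg q). Evaluate φ at each world:
  a (successors {b, c, d, e}): φ is true.
  b (successors {a, b, d}): φ is true.
  c (successors {a, d, e}): φ is true.
  d (successors {a, b, c, d, e}): φ is true.
  e (successors {a, c, d, e}): φ is true.
Detail at a (witness):
  At a: \Box r \land \neg q is false, so \neg (\Box r \land \neg q) is true.
    At a: \Box r is false, \neg q is false, so \Box r \land \neg q is false.
      At a: \Box r requires r at every successor {b, c, d, e}.
        r fails at b, so \Box r is false at a.

Yes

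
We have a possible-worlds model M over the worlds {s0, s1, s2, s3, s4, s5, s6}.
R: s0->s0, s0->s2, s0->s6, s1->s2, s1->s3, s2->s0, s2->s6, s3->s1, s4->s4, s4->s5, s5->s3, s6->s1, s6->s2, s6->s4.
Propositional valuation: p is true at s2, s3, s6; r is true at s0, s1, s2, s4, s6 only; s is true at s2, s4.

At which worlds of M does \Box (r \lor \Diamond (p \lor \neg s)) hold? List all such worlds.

s0, s1, s2, s3, s4, s5, s6

Recall that \Box ψ holds at a world iff ψ holds at every accessible world, and \Diamond ψ holds iff ψ holds at some accessible world.
Let φ = \Box (r \lor \Diamond (p \lor \neg s)). Evaluate φ at each world:
  s0 (successors {s0, s2, s6}): φ is true.
  s1 (successors {s2, s3}): φ is true.
  s2 (successors {s0, s6}): φ is true.
  s3 (successors {s1}): φ is true.
  s4 (successors {s4, s5}): φ is true.
  s5 (successors {s3}): φ is true.
  s6 (successors {s1, s2, s4}): φ is true.
For instance, at s2:
  At s2: \Box (r \lor \Diamond (p \lor \neg s)) requires r \lor \Diamond (p \lor \neg s) at every successor {s0, s6}.
      At s0: r is true, \Diamond (p \lor \neg s) is true, so r \lor \Diamond (p \lor \neg s) is true.
      At s6: r is true, \Diamond (p \lor \neg s) is true, so r \lor \Diamond (p \lor \neg s) is true.
  So \Box (r \lor \Diamond (p \lor \neg s)) is true at s2.
Satisfying worlds: {s0, s1, s2, s3, s4, s5, s6}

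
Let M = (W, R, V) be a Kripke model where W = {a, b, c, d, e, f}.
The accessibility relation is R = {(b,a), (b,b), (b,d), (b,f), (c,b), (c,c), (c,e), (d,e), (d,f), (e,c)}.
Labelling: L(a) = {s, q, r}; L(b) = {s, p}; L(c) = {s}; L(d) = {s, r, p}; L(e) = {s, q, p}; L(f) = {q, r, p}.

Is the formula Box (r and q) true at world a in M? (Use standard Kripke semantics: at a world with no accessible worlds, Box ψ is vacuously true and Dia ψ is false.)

Yes

At a: no accessible worlds, so Box (r and q) holds vacuously.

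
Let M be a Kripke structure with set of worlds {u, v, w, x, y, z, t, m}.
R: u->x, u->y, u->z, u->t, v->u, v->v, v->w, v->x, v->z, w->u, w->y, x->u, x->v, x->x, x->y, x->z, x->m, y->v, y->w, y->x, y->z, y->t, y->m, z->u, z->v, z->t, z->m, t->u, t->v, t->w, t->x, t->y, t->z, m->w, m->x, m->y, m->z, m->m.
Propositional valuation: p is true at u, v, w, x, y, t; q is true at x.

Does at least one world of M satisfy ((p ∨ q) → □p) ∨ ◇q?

Yes

Let φ = ((p ∨ q) → □p) ∨ ◇q. Evaluate φ at each world:
  u (successors {x, y, z, t}): φ is true.
  v (successors {u, v, w, x, z}): φ is true.
  w (successors {u, y}): φ is true.
  x (successors {u, v, x, y, z, m}): φ is true.
  y (successors {v, w, x, z, t, m}): φ is true.
  z (successors {u, v, t, m}): φ is true.
  t (successors {u, v, w, x, y, z}): φ is true.
  m (successors {w, x, y, z, m}): φ is true.
Detail at u (witness):
  At u: (p ∨ q) → □p is false, ◇q is true, so ((p ∨ q) → □p) ∨ ◇q is true.
    At u: p ∨ q is true, □p is false, so (p ∨ q) → □p is false.
      At u: □p requires p at every successor {x, y, z, t}.
        p fails at z, so □p is false at u.
    At u: ◇q requires q at some successor in {x, y, z, t}.
      q holds at x, so ◇q is true at u.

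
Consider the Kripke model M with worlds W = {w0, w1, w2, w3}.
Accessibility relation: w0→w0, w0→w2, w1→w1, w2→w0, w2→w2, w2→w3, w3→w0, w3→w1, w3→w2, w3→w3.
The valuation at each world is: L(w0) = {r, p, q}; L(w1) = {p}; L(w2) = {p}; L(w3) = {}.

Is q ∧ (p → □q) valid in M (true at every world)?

Let φ = q ∧ (p → □q). Evaluate φ at each world:
  w0 (successors {w0, w2}): φ is false.
  w1 (successors {w1}): φ is false.
  w2 (successors {w0, w2, w3}): φ is false.
  w3 (successors {w0, w1, w2, w3}): φ is false.
Detail at w0 (counterexample):
  At w0: q is true, p → □q is false, so q ∧ (p → □q) is false.
    At w0: p is true, □q is false, so p → □q is false.
      At w0: □q requires q at every successor {w0, w2}.
        q fails at w2, so □q is false at w0.

No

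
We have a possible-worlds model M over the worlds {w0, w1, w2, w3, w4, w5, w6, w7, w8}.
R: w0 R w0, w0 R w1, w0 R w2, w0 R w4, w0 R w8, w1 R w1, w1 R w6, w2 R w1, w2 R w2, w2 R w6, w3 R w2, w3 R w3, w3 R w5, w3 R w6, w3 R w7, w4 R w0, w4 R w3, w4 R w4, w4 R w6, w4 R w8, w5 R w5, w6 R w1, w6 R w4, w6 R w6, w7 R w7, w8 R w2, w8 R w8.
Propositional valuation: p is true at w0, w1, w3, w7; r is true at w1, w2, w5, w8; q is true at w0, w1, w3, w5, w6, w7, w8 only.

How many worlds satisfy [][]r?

1

Let φ = [][]r. Evaluate φ at each world:
  w0 (successors {w0, w1, w2, w4, w8}): φ is false.
  w1 (successors {w1, w6}): φ is false.
  w2 (successors {w1, w2, w6}): φ is false.
  w3 (successors {w2, w3, w5, w6, w7}): φ is false.
  w4 (successors {w0, w3, w4, w6, w8}): φ is false.
  w5 (successors {w5}): φ is true.
  w6 (successors {w1, w4, w6}): φ is false.
  w7 (successors {w7}): φ is false.
  w8 (successors {w2, w8}): φ is false.
For instance, at w6:
  At w6: [][]r requires []r at every successor {w1, w4, w6}.
    []r fails at w1, so [][]r is false at w6.
      At w1: []r requires r at every successor {w1, w6}.
        r fails at w6, so []r is false at w1.
Satisfying worlds: {w5}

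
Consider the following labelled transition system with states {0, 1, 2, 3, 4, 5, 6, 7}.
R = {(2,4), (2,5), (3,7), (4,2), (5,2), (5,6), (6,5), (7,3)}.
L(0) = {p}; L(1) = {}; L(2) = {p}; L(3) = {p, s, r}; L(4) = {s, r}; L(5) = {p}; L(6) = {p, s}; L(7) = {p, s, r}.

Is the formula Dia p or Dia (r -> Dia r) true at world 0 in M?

No

At 0: Dia p is false, Dia (r -> Dia r) is false, so Dia p or Dia (r -> Dia r) is false.
  At 0: no accessible worlds, so Dia p is false.
  At 0: no accessible worlds, so Dia (r -> Dia r) is false.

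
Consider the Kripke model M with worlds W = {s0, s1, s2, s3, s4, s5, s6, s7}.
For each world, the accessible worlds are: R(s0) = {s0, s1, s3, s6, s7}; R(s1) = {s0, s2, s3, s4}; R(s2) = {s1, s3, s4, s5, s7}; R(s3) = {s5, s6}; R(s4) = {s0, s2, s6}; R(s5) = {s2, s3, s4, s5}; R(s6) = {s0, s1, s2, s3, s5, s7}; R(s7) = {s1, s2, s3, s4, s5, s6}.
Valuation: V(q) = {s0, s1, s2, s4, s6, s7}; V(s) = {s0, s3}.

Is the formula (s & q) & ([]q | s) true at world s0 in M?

Yes

Recall that []ψ holds at a world iff ψ holds at every accessible world, and <>ψ holds iff ψ holds at some accessible world.
At s0: s & q is true, []q | s is true, so (s & q) & ([]q | s) is true.
  At s0: []q is false, s is true, so []q | s is true.
    At s0: []q requires q at every successor {s0, s1, s3, s6, s7}.
      q fails at s3, so []q is false at s0.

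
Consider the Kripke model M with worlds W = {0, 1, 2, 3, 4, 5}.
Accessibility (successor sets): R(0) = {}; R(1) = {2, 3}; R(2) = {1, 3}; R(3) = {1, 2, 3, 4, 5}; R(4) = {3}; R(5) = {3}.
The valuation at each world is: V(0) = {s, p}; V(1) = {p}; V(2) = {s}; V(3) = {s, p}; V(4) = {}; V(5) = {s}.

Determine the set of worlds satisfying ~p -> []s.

Let φ = ~p -> []s. Evaluate φ at each world:
  0 (successors ∅): φ is true.
  1 (successors {2, 3}): φ is true.
  2 (successors {1, 3}): φ is false.
  3 (successors {1, 2, 3, 4, 5}): φ is true.
  4 (successors {3}): φ is true.
  5 (successors {3}): φ is true.
For instance, at 1:
  At 1: ~p is false, []s is true, so ~p -> []s is true.
    At 1: []s requires s at every successor {2, 3}.
      At 2: s is true.
      At 3: s is true.
    So []s is true at 1.
Satisfying worlds: {0, 1, 3, 4, 5}

0, 1, 3, 4, 5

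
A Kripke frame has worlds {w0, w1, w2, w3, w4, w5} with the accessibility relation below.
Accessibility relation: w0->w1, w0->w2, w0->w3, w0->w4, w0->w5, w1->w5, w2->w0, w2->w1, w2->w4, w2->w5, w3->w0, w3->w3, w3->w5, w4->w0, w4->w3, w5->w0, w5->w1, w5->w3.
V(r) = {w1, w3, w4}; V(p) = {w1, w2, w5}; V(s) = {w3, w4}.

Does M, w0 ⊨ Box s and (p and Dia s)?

No

Recall that Box ψ holds at a world iff ψ holds at every accessible world, and Dia ψ holds iff ψ holds at some accessible world.
At w0: Box s is false, p and Dia s is false, so Box s and (p and Dia s) is false.
  At w0: Box s requires s at every successor {w1, w2, w3, w4, w5}.
    s fails at w1, so Box s is false at w0.
  At w0: p is false, Dia s is true, so p and Dia s is false.
    At w0: Dia s requires s at some successor in {w1, w2, w3, w4, w5}.
      s holds at w3, so Dia s is true at w0.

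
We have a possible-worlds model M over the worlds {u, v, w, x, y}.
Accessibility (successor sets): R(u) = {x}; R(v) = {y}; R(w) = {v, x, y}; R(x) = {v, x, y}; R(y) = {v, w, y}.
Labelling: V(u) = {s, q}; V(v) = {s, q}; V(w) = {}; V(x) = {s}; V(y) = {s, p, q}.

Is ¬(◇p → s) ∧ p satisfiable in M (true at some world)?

No

Let φ = ¬(◇p → s) ∧ p. Evaluate φ at each world:
  u (successors {x}): φ is false.
  v (successors {y}): φ is false.
  w (successors {v, x, y}): φ is false.
  x (successors {v, x, y}): φ is false.
  y (successors {v, w, y}): φ is false.
For instance, at x:
  At x: ¬(◇p → s) is false, p is false, so ¬(◇p → s) ∧ p is false.
    At x: ◇p → s is true, so ¬(◇p → s) is false.
      At x: ◇p is true, s is true, so ◇p → s is true.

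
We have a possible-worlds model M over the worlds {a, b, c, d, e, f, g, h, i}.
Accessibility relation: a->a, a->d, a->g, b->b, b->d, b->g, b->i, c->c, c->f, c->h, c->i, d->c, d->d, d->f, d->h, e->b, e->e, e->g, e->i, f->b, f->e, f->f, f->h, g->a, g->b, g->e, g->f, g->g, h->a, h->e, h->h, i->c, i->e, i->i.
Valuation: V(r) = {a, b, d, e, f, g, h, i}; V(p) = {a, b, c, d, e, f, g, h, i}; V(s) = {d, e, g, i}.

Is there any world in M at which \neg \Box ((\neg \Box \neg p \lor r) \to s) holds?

Recall that \Box ψ holds at a world iff ψ holds at every accessible world, and \Diamond ψ holds iff ψ holds at some accessible world.
Let φ = \neg \Box ((\neg \Box \neg p \lor r) \to s). Evaluate φ at each world:
  a (successors {a, d, g}): φ is true.
  b (successors {b, d, g, i}): φ is true.
  c (successors {c, f, h, i}): φ is true.
  d (successors {c, d, f, h}): φ is true.
  e (successors {b, e, g, i}): φ is true.
  f (successors {b, e, f, h}): φ is true.
  g (successors {a, b, e, f, g}): φ is true.
  h (successors {a, e, h}): φ is true.
  i (successors {c, e, i}): φ is true.
Detail at a (witness):
  At a: \Box ((\neg \Box \neg p \lor r) \to s) is false, so \neg \Box ((\neg \Box \neg p \lor r) \to s) is true.
    At a: \Box ((\neg \Box \neg p \lor r) \to s) requires (\neg \Box \neg p \lor r) \to s at every successor {a, d, g}.
      (\neg \Box \neg p \lor r) \to s fails at a, so \Box ((\neg \Box \neg p \lor r) \to s) is false at a.

Yes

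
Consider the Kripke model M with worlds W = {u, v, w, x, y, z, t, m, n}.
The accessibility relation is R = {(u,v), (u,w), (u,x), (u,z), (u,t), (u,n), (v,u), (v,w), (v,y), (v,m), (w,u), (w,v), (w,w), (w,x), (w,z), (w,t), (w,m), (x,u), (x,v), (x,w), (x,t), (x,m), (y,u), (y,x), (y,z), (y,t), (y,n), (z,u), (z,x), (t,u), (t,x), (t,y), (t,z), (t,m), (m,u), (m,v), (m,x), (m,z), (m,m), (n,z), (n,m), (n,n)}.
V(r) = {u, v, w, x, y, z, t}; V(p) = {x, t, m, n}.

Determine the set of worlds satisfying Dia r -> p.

Let φ = Dia r -> p. Evaluate φ at each world:
  u (successors {v, w, x, z, t, n}): φ is false.
  v (successors {u, w, y, m}): φ is false.
  w (successors {u, v, w, x, z, t, m}): φ is false.
  x (successors {u, v, w, t, m}): φ is true.
  y (successors {u, x, z, t, n}): φ is false.
  z (successors {u, x}): φ is false.
  t (successors {u, x, y, z, m}): φ is true.
  m (successors {u, v, x, z, m}): φ is true.
  n (successors {z, m, n}): φ is true.
For instance, at w:
  At w: Dia r is true, p is false, so Dia r -> p is false.
    At w: Dia r requires r at some successor in {u, v, w, x, z, t, m}.
      r holds at u, so Dia r is true at w.
Satisfying worlds: {x, t, m, n}

x, t, m, n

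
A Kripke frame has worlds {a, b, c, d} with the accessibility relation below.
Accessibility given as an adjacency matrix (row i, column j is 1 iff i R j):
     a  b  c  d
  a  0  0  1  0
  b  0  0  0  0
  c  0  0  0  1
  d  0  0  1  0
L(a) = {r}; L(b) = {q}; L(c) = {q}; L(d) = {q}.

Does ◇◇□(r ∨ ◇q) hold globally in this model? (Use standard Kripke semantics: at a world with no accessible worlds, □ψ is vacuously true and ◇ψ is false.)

No

Let φ = ◇◇□(r ∨ ◇q). Evaluate φ at each world:
  a (successors {c}): φ is true.
  b (successors ∅): φ is false.
  c (successors {d}): φ is true.
  d (successors {c}): φ is true.
Detail at b (counterexample):
  At b: no accessible worlds, so ◇◇□(r ∨ ◇q) is false.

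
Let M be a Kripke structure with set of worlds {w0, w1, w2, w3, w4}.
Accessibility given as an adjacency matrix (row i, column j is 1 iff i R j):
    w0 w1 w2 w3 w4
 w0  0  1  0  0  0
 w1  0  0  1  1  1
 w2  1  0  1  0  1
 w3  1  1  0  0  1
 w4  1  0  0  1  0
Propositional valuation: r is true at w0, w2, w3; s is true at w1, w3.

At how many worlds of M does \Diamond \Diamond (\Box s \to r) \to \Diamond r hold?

4

Let φ = \Diamond \Diamond (\Box s \to r) \to \Diamond r. Evaluate φ at each world:
  w0 (successors {w1}): φ is false.
  w1 (successors {w2, w3, w4}): φ is true.
  w2 (successors {w0, w2, w4}): φ is true.
  w3 (successors {w0, w1, w4}): φ is true.
  w4 (successors {w0, w3}): φ is true.
For instance, at w3:
  At w3: \Diamond \Diamond (\Box s \to r) is true, \Diamond r is true, so \Diamond \Diamond (\Box s \to r) \to \Diamond r is true.
    At w3: \Diamond \Diamond (\Box s \to r) requires \Diamond (\Box s \to r) at some successor in {w0, w1, w4}.
      \Diamond (\Box s \to r) holds at w0, so \Diamond \Diamond (\Box s \to r) is true at w3.
    At w3: \Diamond r requires r at some successor in {w0, w1, w4}.
      r holds at w0, so \Diamond r is true at w3.
Satisfying worlds: {w1, w2, w3, w4}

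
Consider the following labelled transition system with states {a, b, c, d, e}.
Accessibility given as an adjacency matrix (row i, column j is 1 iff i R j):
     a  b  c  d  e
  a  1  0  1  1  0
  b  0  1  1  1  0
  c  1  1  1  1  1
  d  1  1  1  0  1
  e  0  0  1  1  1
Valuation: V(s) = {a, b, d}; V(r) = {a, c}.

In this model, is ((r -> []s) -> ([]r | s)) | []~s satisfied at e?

No

At e: (r -> []s) -> ([]r | s) is false, []~s is false, so ((r -> []s) -> ([]r | s)) | []~s is false.
  At e: r -> []s is true, []r | s is false, so (r -> []s) -> ([]r | s) is false.
    At e: r is false, []s is false, so r -> []s is true.
      At e: []s requires s at every successor {c, d, e}.
        s fails at c, so []s is false at e.
    At e: []r is false, s is false, so []r | s is false.
      At e: []r requires r at every successor {c, d, e}.
        r fails at d, so []r is false at e.
  At e: []~s requires ~s at every successor {c, d, e}.
    ~s fails at d, so []~s is false at e.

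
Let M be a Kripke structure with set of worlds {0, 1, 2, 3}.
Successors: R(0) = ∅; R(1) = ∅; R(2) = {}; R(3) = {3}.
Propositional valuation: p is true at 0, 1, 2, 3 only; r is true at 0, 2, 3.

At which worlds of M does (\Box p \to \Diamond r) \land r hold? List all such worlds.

3

Recall that \Box ψ holds at a world iff ψ holds at every accessible world, and \Diamond ψ holds iff ψ holds at some accessible world.
Let φ = (\Box p \to \Diamond r) \land r. Evaluate φ at each world:
  0 (successors ∅): φ is false.
  1 (successors ∅): φ is false.
  2 (successors ∅): φ is false.
  3 (successors {3}): φ is true.
For instance, at 3:
  At 3: \Box p \to \Diamond r is true, r is true, so (\Box p \to \Diamond r) \land r is true.
    At 3: \Box p is true, \Diamond r is true, so \Box p \to \Diamond r is true.
      At 3: \Box p requires p at every successor {3}.
        At 3: p is true.
      So \Box p is true at 3.
      At 3: \Diamond r requires r at some successor in {3}.
        r holds at 3, so \Diamond r is true at 3.
Satisfying worlds: {3}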